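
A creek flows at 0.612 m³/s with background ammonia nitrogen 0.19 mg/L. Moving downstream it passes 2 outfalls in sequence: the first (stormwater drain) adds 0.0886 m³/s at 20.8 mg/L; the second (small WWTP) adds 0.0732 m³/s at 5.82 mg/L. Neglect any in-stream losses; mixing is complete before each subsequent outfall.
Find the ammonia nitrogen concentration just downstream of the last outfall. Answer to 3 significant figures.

3.08 mg/L

Outfall 1: combined Q = 0.7006 m³/s; C = (0.6120·0.1900 + 0.08860·20.80)/0.7006 = 2.796 mg/L.
Outfall 2: combined Q = 0.7738 m³/s; C = (0.7006·2.796 + 0.07320·5.820)/0.7738 = 3.082 mg/L.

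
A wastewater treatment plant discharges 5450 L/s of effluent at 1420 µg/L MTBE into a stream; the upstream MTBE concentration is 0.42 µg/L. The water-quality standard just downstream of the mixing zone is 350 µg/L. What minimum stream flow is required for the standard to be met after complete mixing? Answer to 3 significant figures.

16700 L/s

Set C_mix = 350: (Q·0.4200 + 5450·1420) / (Q + 5450) = 350
→ Q = 5450·(1420 − 350)/(350 − 0.4200) = 16680 L/s.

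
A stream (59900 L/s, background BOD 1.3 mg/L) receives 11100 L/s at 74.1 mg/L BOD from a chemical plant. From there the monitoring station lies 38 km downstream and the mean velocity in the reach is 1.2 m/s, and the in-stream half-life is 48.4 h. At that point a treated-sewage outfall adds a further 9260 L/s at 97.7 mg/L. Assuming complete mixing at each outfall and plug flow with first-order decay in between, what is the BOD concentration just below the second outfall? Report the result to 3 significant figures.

Mass balance: C = (59900·1.300 + 11100·74.10) / 71000 = 900400/71000 = 12.68 mg/L; combined flow 71000 L/s.
Travel time t = 38·1000 / 1.2 = 31670 s = 8.796 h.
Half-life 48.4 h → k = ln 2 / 48.4 = 0.01432 h⁻¹ = 0.3437 d⁻¹.
First-order decay: C = 12.68·exp(−k·t) = 12.68·0.8816 = 11.18 mg/L.
Second outfall: C = (71000·11.18 + 9260·97.70)/80260 = 21.16 mg/L.

21.2 mg/L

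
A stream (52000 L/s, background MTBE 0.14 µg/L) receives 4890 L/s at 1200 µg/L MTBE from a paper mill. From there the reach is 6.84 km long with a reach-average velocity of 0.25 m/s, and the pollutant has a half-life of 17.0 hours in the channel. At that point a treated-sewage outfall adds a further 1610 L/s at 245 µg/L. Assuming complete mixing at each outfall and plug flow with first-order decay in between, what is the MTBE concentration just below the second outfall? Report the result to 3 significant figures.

80.4 µg/L

Flow-weighted average: C = (52000·0.1400 + 4890·1200) / 56890 = 5875000/56890 = 103.3 µg/L; combined flow 56890 L/s.
Travel time t = 6.84·1000 / 0.25 = 27360 s = 7.600 h.
Half-life 17.0 h → k = ln 2 / 17.0 = 0.04077 h⁻¹ = 0.9786 d⁻¹.
First-order decay: C = 103.3·exp(−k·t) = 103.3·0.7335 = 75.76 µg/L.
At the second outfall, C = (56890·75.76 + 1610·245.0) / (56890 + 1610) = 80.41 µg/L.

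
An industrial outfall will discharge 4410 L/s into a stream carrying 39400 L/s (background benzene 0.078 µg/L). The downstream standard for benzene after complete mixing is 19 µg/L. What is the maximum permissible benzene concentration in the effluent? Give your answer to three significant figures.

At the limit, (Qr·Cr + Qe·Cₑ)/(Qr + Qe) = 19:
Cₑ = (43810·19 − 39400·0.07800) / 4410 = 188.1 µg/L.

188 µg/L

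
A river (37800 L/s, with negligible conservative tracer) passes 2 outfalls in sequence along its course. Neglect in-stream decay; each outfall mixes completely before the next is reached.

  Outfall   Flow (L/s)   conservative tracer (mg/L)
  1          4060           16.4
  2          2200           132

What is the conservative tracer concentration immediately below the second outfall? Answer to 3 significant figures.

8.10 mg/L

Below outfall 1: Q → 41860 L/s, C = (37800·0 + 4060·16.40)/41860 = 1.591 mg/L.
Below outfall 2: Q → 44060 L/s, C = (41860·1.591 + 2200·132.0)/44060 = 8.102 mg/L.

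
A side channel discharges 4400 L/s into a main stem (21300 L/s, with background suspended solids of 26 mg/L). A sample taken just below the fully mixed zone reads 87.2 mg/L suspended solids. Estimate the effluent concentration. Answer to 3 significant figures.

383 mg/L

Mass balance: 21300·26.00 + 4400·Cₑ = 25700·87.20
→ Cₑ = (25700·87.20 − 21300·26.00) / 4400 = 383.5 mg/L.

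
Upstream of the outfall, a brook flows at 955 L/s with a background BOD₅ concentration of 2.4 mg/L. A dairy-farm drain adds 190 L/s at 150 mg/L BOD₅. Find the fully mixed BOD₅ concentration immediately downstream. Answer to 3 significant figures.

26.9 mg/L

Mixed concentration C = ΣQC/ΣQ = (955.0·2.400 + 190.0·150.0) / 1145 = 30790/1145 = 26.89 mg/L.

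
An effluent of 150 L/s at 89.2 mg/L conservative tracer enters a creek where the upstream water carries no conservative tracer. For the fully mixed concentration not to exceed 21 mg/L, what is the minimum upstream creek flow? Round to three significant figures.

487 L/s

Set C_mix = 21: (Q·0 + 150.0·89.20) / (Q + 150.0) = 21
→ Q = 150.0·(89.20 − 21)/(21 − 0) = 487.1 L/s.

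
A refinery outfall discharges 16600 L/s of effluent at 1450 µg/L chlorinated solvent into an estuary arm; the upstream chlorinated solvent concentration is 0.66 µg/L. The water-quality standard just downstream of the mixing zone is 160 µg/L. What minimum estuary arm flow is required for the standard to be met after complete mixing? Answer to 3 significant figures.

Set C_mix = 160: (Q·0.6600 + 16600·1450) / (Q + 16600) = 160
→ Q = 16600·(1450 − 160)/(160 − 0.6600) = 134400 L/s.

134000 L/s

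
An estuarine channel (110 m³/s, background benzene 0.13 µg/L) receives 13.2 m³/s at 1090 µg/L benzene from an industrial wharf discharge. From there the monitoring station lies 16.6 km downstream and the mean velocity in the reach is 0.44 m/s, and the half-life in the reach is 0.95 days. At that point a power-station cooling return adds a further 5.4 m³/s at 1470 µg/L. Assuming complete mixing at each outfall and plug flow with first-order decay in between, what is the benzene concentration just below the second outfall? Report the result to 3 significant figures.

143 µg/L

Flow-weighted average: C = (110.0·0.1300 + 13.20·1090) / 123.2 = 14400/123.2 = 116.9 µg/L; combined flow 123.2 m³/s.
Travel time t = 16.6·1000 / 0.44 = 37730 s = 10.48 h.
Half-life 0.95 d → k = ln 2 / 0.95 = 0.7296 d⁻¹.
First-order decay: C = 116.9·exp(−k·t) = 116.9·0.7272 = 85.01 µg/L.
Second outfall: C = (123.2·85.01 + 5.400·1470)/128.6 = 143.2 µg/L.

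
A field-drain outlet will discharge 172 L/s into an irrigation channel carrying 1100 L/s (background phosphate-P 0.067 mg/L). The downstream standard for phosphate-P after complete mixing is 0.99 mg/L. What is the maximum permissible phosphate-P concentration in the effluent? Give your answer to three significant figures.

At the limit, (Qr·Cr + Qe·Cₑ)/(Qr + Qe) = 0.99:
Cₑ = (1272·0.99 − 1100·0.06700) / 172.0 = 6.893 mg/L.

6.89 mg/L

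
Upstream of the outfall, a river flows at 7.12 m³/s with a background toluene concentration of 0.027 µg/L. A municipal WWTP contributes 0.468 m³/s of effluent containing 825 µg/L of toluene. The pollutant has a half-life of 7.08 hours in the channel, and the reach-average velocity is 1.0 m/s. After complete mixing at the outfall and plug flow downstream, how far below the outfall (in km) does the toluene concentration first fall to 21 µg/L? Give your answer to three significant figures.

32.6 km

After mixing, C = (7.120·0.02700 + 0.4680·825.0) / 7.588 = 386.3/7.588 = 50.91 µg/L.
Half-life 7.08 h → k = ln 2 / 7.08 = 0.09790 h⁻¹ = 2.350 d⁻¹.
Set 50.91·exp(−k·t) = 21 → t = ln(50.91/21)/k = 32560 s = 9.045 h.
Distance = v·t = 1.0·32560 = 32560 m = 32.56 km.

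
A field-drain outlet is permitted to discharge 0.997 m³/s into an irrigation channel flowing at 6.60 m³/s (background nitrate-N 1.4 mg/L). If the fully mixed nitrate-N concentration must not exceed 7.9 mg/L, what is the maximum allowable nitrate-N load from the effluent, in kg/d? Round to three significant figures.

Mass balance at the limit: 6.600·1.400 + 0.9970·Cₑ = 7.597·7.9 → Cₑ = 50.93 mg/L.
Load = 0.9970 m³/s × 50.93 g/m³ × 86 400 s/d = 4387 kg/d.

4390 kg/d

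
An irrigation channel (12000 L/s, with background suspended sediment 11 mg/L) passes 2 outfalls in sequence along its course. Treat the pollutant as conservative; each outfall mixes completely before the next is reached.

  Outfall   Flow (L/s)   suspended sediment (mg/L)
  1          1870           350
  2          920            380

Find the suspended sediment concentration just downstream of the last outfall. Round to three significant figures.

Outfall 1: combined Q = 13870 L/s; C = (12000·11.00 + 1870·350.0)/13870 = 56.71 mg/L.
Outfall 2: combined Q = 14790 L/s; C = (13870·56.71 + 920.0·380.0)/14790 = 76.82 mg/L.

76.8 mg/L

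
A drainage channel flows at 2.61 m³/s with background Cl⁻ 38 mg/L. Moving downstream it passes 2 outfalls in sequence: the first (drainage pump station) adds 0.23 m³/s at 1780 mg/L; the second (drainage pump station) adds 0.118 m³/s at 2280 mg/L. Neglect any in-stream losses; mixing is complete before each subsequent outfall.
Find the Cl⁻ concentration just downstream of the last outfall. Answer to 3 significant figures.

Below outfall 1: Q → 2.840 m³/s, C = (2.610·38.00 + 0.2300·1780)/2.840 = 179.1 mg/L.
Below outfall 2: Q → 2.958 m³/s, C = (2.840·179.1 + 0.1180·2280)/2.958 = 262.9 mg/L.

263 mg/L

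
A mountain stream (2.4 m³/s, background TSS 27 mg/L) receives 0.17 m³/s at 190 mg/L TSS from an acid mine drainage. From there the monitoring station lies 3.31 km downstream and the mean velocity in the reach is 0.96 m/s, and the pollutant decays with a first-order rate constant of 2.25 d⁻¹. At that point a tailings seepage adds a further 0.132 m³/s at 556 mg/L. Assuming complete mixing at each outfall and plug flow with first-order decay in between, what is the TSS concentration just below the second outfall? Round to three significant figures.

Mass balance: C = (2.400·27.00 + 0.1700·190.0) / 2.570 = 97.10/2.570 = 37.78 mg/L; combined flow 2.570 m³/s.
Travel time t = 3.31·1000 / 0.96 = 3448 s = 0.9578 h.
Decay over the reach: 37.78·exp(−kt) = 37.78·0.9141 = 34.54 mg/L.
Second outfall: C = (2.570·34.54 + 0.1320·556.0)/2.702 = 60.01 mg/L.

60.0 mg/L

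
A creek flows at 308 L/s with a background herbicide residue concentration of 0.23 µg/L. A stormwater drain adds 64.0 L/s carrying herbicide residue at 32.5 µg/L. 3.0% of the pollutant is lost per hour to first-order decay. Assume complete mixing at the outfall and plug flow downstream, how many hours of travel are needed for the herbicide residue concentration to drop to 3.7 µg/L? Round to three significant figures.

14.7 h

Conservation of mass: C = (308.0·0.2300 + 64.00·32.50) / 372.0 = 2151/372.0 = 5.782 µg/L.
3.0%/h lost → k = −ln(1 − 0.03) = 0.03046 h⁻¹.
5.782·exp(−k·t) = 3.7 → t = ln(5.782/3.7)/k = 52760 s = 14.66 h.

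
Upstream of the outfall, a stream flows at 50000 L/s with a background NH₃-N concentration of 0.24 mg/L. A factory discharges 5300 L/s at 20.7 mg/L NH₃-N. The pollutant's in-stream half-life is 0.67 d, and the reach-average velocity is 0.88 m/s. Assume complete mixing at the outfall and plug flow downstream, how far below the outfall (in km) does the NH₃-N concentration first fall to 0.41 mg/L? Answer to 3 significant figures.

124 km

Flow-weighted average: C = (50000·0.2400 + 5300·20.70) / 55300 = 121700/55300 = 2.201 mg/L.
Half-life 0.67 d → k = ln 2 / 0.67 = 1.035 d⁻¹.
Set 2.201·exp(−k·t) = 0.41 → t = ln(2.201/0.41)/k = 140300 s = 38.98 h.
Distance = v·t = 0.88·140300 = 123500 m = 123.5 km.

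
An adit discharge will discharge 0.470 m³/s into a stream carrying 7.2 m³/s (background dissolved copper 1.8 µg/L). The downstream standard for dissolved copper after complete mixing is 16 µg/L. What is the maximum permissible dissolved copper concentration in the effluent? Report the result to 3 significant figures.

234 µg/L

At the limit, (Qr·Cr + Qe·Cₑ)/(Qr + Qe) = 16:
Cₑ = (7.670·16 − 7.200·1.800) / 0.4700 = 233.5 µg/L.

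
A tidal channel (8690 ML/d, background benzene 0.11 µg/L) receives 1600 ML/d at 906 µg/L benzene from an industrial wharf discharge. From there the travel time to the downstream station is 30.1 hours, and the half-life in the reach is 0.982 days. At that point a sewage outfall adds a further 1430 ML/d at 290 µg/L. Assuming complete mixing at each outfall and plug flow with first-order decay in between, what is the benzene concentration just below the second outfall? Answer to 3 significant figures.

Flow-weighted average: C = (8690·0.1100 + 1600·906.0) / 10290 = 1451000/10290 = 141.0 µg/L; combined flow 10290 ML/d.
Half-life 0.982 d → k = ln 2 / 0.982 = 0.7059 d⁻¹.
Applying C = C₀e^(−kt): 141.0 × 0.4126 = 58.16 µg/L.
At the second outfall, C = (10290·58.16 + 1430·290.0) / (10290 + 1430) = 86.45 µg/L.

86.5 µg/L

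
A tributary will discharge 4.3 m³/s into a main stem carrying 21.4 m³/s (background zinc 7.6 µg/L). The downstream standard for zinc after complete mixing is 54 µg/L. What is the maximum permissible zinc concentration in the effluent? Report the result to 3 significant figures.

At the limit, (Qr·Cr + Qe·Cₑ)/(Qr + Qe) = 54:
Cₑ = (25.70·54 − 21.40·7.600) / 4.300 = 284.9 µg/L.

285 µg/L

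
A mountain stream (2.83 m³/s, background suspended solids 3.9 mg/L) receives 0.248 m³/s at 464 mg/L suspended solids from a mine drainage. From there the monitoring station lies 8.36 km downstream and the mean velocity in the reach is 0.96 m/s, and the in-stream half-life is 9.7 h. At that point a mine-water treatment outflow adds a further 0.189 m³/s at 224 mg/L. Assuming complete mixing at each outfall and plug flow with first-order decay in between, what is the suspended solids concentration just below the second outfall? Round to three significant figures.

After mixing, C = (2.830·3.900 + 0.2480·464.0) / 3.078 = 126.1/3.078 = 40.97 mg/L; combined flow 3.078 m³/s.
Travel time t = 8.36·1000 / 0.96 = 8708 s = 2.419 h.
Half-life 9.7 h → k = ln 2 / 9.7 = 0.07146 h⁻¹ = 1.715 d⁻¹.
Applying C = C₀e^(−kt): 40.97 × 0.8413 = 34.47 mg/L.
At the second outfall, C = (3.078·34.47 + 0.1890·224.0) / (3.078 + 0.1890) = 45.43 mg/L.

45.4 mg/L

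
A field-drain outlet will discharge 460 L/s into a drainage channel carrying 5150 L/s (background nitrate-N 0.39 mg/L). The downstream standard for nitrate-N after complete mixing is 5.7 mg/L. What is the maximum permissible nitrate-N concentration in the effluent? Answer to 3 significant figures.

At the limit, (Qr·Cr + Qe·Cₑ)/(Qr + Qe) = 5.7:
Cₑ = (5610·5.7 − 5150·0.3900) / 460.0 = 65.15 mg/L.

65.1 mg/L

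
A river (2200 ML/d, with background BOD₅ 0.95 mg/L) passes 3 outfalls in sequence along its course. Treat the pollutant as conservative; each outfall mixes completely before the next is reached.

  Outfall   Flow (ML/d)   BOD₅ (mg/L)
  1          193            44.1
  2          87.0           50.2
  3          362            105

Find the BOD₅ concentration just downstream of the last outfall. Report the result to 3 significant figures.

18.6 mg/L

After outfall 1: Q = 2200 + 193.0 = 2393 ML/d; C = (2200·0.9500 + 193.0·44.10)/2393 = 4.430 mg/L.
After outfall 2: Q = 2393 + 87.00 = 2480 ML/d; C = (2393·4.430 + 87.00·50.20)/2480 = 6.036 mg/L.
After outfall 3: Q = 2480 + 362.0 = 2842 ML/d; C = (2480·6.036 + 362.0·105.0)/2842 = 18.64 mg/L.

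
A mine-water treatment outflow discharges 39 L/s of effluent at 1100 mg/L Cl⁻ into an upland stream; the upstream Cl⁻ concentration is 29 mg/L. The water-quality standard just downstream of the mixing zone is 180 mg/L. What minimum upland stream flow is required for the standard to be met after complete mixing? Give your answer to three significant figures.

238 L/s

Set C_mix = 180: (Q·29.00 + 39.00·1100) / (Q + 39.00) = 180
→ Q = 39.00·(1100 − 180)/(180 − 29.00) = 237.6 L/s.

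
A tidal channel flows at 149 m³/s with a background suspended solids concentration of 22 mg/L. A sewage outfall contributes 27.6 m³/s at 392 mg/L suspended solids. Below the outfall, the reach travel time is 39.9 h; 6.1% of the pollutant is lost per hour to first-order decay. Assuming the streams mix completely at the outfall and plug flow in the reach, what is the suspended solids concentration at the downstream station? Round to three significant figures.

Mass balance: C = (149.0·22.00 + 27.60·392.0) / 176.6 = 14100/176.6 = 79.83 mg/L.
6.1%/h lost → k = −ln(1 − 0.061) = 0.06294 h⁻¹.
Decay over the reach: 79.83·exp(−kt) = 79.83·0.08116 = 6.479 mg/L.

6.48 mg/L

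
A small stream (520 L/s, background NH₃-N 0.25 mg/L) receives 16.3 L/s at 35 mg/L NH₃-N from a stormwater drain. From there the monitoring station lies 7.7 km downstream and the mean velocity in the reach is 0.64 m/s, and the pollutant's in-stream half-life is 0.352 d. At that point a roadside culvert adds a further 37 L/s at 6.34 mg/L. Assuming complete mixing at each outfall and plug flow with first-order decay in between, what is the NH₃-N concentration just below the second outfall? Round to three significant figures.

1.34 mg/L

Mass balance: C = (520.0·0.2500 + 16.30·35.00) / 536.3 = 700.5/536.3 = 1.306 mg/L; combined flow 536.3 L/s.
Travel time t = 7.7·1000 / 0.64 = 12030 s = 3.342 h.
Half-life 0.352 d → k = ln 2 / 0.352 = 1.969 d⁻¹.
After decay, C = 1.306 × e^(−kt) = 1.306 × 0.7602 = 0.9929 mg/L.
At the second outfall, C = (536.3·0.9929 + 37.00·6.340) / (536.3 + 37.00) = 1.338 mg/L.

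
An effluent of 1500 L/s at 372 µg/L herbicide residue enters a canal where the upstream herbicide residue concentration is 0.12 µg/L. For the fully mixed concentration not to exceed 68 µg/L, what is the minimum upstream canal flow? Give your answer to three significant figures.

Set C_mix = 68: (Q·0.1200 + 1500·372.0) / (Q + 1500) = 68
→ Q = 1500·(372.0 − 68)/(68 − 0.1200) = 6718 L/s.

6720 L/s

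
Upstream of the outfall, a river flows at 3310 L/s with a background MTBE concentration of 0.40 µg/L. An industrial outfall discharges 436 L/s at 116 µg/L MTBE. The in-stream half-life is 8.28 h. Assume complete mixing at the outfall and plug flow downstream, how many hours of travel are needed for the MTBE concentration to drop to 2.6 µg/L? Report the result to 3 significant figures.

Mass balance: C = (3310·0.4000 + 436.0·116.0) / 3746 = 51900/3746 = 13.85 µg/L.
Half-life 8.28 h → k = ln 2 / 8.28 = 0.08371 h⁻¹ = 2.009 d⁻¹.
13.85·exp(−k·t) = 2.6 → t = ln(13.85/2.6)/k = 71950 s = 19.99 h.

20.0 h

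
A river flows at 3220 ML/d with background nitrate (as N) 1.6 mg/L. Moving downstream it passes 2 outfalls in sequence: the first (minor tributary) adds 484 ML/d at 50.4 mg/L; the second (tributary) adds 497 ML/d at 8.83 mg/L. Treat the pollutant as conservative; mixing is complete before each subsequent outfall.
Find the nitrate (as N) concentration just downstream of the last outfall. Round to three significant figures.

Below outfall 1: Q → 3704 ML/d, C = (3220·1.600 + 484.0·50.40)/3704 = 7.977 mg/L.
Below outfall 2: Q → 4201 ML/d, C = (3704·7.977 + 497.0·8.830)/4201 = 8.078 mg/L.

8.08 mg/L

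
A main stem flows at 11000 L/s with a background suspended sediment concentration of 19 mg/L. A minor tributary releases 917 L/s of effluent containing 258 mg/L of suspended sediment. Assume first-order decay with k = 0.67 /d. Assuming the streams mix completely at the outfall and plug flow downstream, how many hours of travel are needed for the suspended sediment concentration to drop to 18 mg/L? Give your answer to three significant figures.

26.2 h

Flow-weighted average: C = (11000·19.00 + 917.0·258.0) / 11920 = 445600/11920 = 37.39 mg/L.
37.39·exp(−k·t) = 18 → t = ln(37.39/18)/k = 94270 s = 26.19 h.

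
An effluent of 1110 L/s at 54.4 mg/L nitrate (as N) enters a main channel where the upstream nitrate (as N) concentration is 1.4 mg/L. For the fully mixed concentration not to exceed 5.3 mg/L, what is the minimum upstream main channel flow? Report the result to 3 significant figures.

14000 L/s

Set C_mix = 5.3: (Q·1.400 + 1110·54.40) / (Q + 1110) = 5.3
→ Q = 1110·(54.40 − 5.3)/(5.3 − 1.400) = 13970 L/s.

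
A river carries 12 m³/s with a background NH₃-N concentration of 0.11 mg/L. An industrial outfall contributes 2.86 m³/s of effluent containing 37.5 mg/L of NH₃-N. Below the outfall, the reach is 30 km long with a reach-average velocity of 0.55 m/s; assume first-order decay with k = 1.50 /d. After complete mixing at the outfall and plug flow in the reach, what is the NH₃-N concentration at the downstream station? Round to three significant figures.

2.83 mg/L

Conservation of mass: C = (12.00·0.1100 + 2.860·37.50) / 14.86 = 108.6/14.86 = 7.306 mg/L.
Travel time t = 30·1000 / 0.55 = 54550 s = 15.15 h.
Applying C = C₀e^(−kt): 7.306 × 0.3879 = 2.834 mg/L.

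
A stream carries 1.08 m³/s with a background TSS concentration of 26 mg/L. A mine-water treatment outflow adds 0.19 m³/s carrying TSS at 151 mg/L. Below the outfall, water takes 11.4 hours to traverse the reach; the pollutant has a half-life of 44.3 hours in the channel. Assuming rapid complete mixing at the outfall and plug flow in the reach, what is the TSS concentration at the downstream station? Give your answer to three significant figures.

Flow-weighted average: C = (1.080·26.00 + 0.1900·151.0) / 1.270 = 56.77/1.270 = 44.70 mg/L.
Half-life 44.3 h → k = ln 2 / 44.3 = 0.01565 h⁻¹ = 0.3755 d⁻¹.
Applying C = C₀e^(−kt): 44.70 × 0.8366 = 37.40 mg/L.

37.4 mg/L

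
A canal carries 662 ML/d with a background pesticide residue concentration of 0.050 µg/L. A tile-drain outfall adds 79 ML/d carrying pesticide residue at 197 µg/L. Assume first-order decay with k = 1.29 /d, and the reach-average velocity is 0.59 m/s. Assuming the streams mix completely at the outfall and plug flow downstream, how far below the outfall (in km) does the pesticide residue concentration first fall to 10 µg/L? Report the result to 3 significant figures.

29.4 km

Flow-weighted average: C = (662.0·0.05000 + 79.00·197.0) / 741.0 = 15600/741.0 = 21.05 µg/L.
Set 21.05·exp(−k·t) = 10 → t = ln(21.05/10)/k = 49840 s = 13.85 h.
Distance = v·t = 0.59·49840 = 29410 m = 29.41 km.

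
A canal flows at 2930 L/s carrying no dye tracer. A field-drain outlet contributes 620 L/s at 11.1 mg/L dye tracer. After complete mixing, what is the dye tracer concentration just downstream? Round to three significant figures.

Conservation of mass: C = (2930·0 + 620.0·11.10) / 3550 = 6882/3550 = 1.939 mg/L.

1.94 mg/L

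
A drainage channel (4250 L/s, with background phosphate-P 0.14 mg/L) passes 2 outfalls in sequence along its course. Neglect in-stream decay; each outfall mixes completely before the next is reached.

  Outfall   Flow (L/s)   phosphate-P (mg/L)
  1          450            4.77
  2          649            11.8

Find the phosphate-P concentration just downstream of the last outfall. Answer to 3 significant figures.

1.94 mg/L

Below outfall 1: Q → 4700 L/s, C = (4250·0.1400 + 450.0·4.770)/4700 = 0.5833 mg/L.
Below outfall 2: Q → 5349 L/s, C = (4700·0.5833 + 649.0·11.80)/5349 = 1.944 mg/L.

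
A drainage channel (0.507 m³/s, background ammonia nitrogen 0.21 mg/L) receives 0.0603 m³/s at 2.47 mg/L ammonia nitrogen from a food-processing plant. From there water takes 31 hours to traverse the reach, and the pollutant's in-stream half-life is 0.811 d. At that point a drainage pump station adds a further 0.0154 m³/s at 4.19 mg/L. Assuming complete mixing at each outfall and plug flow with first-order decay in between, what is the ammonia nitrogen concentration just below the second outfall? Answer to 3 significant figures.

0.256 mg/L

Mass balance: C = (0.5070·0.2100 + 0.06030·2.470) / 0.5673 = 0.2554/0.5673 = 0.4502 mg/L; combined flow 0.5673 m³/s.
Half-life 0.811 d → k = ln 2 / 0.811 = 0.8547 d⁻¹.
Decay over the reach: 0.4502·exp(−kt) = 0.4502·0.3316 = 0.1493 mg/L.
At the second outfall, C = (0.5673·0.1493 + 0.01540·4.190) / (0.5673 + 0.01540) = 0.2561 mg/L.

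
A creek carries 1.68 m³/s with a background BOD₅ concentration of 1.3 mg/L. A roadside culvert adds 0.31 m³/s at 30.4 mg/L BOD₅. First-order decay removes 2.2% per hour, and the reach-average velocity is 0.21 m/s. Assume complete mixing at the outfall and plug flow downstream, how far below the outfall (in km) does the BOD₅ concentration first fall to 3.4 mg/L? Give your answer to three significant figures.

Flow-weighted average: C = (1.680·1.300 + 0.3100·30.40) / 1.990 = 11.61/1.990 = 5.833 mg/L.
2.2%/h lost → k = −ln(1 − 0.022) = 0.02225 h⁻¹.
Set 5.833·exp(−k·t) = 3.4 → t = ln(5.833/3.4)/k = 87350 s = 24.26 h.
Distance = v·t = 0.21·87350 = 18340 m = 18.34 km.

18.3 km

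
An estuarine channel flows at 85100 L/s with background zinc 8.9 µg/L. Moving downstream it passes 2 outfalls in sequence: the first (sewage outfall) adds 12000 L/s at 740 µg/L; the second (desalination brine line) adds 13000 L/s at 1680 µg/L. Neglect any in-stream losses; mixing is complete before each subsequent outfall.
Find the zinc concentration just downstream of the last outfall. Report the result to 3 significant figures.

286 µg/L

Outfall 1: combined Q = 97100 L/s; C = (85100·8.900 + 12000·740.0)/97100 = 99.25 µg/L.
Outfall 2: combined Q = 110100 L/s; C = (97100·99.25 + 13000·1680)/110100 = 285.9 µg/L.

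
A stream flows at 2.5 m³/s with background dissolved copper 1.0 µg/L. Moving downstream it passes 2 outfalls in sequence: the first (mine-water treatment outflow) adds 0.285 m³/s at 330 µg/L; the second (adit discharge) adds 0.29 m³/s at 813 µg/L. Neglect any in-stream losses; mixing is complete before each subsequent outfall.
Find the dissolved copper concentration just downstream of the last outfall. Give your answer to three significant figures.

108 µg/L

Below outfall 1: Q → 2.785 m³/s, C = (2.500·1.000 + 0.2850·330.0)/2.785 = 34.67 µg/L.
Below outfall 2: Q → 3.075 m³/s, C = (2.785·34.67 + 0.2900·813.0)/3.075 = 108.1 µg/L.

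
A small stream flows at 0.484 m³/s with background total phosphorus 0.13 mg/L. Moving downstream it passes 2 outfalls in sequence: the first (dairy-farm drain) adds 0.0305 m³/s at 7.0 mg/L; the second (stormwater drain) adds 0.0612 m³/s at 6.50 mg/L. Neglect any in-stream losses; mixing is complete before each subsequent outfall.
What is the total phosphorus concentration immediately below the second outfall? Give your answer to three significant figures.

Outfall 1: combined Q = 0.5145 m³/s; C = (0.4840·0.1300 + 0.03050·7.000)/0.5145 = 0.5373 mg/L.
Outfall 2: combined Q = 0.5757 m³/s; C = (0.5145·0.5373 + 0.06120·6.500)/0.5757 = 1.171 mg/L.

1.17 mg/L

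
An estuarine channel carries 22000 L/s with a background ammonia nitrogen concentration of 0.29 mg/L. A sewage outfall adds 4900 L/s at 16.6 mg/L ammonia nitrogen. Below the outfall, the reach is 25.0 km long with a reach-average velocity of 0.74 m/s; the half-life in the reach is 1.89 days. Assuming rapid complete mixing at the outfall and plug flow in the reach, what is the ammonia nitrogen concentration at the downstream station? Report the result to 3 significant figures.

Mixed concentration C = ΣQC/ΣQ = (22000·0.2900 + 4900·16.60) / 26900 = 87720/26900 = 3.261 mg/L.
Travel time t = 25.0·1000 / 0.74 = 33780 s = 9.384 h.
Half-life 1.89 d → k = ln 2 / 1.89 = 0.3667 d⁻¹.
After decay, C = 3.261 × e^(−kt) = 3.261 × 0.8664 = 2.825 mg/L.

2.83 mg/L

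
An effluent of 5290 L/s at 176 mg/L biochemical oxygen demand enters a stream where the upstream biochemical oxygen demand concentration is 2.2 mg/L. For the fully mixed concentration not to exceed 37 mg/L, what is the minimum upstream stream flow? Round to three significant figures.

21100 L/s

Set C_mix = 37: (Q·2.200 + 5290·176.0) / (Q + 5290) = 37
→ Q = 5290·(176.0 − 37)/(37 − 2.200) = 21130 L/s.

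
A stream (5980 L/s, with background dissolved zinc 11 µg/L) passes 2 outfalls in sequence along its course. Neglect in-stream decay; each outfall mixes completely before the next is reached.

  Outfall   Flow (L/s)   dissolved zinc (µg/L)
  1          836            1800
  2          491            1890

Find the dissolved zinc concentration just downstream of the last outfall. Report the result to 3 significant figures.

342 µg/L

Below outfall 1: Q → 6816 L/s, C = (5980·11.00 + 836.0·1800)/6816 = 230.4 µg/L.
Below outfall 2: Q → 7307 L/s, C = (6816·230.4 + 491.0·1890)/7307 = 341.9 µg/L.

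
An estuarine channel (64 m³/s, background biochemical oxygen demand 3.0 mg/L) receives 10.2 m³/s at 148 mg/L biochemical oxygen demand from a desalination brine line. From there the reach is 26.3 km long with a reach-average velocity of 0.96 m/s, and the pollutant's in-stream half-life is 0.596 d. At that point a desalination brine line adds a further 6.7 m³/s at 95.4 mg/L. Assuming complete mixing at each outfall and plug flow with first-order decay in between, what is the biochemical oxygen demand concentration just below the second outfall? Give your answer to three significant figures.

22.4 mg/L

After mixing, C = (64.00·3.000 + 10.20·148.0) / 74.20 = 1702/74.20 = 22.93 mg/L; combined flow 74.20 m³/s.
Travel time t = 26.3·1000 / 0.96 = 27400 s = 7.610 h.
Half-life 0.596 d → k = ln 2 / 0.596 = 1.163 d⁻¹.
After decay, C = 22.93 × e^(−kt) = 22.93 × 0.6916 = 15.86 mg/L.
At the second outfall, C = (74.20·15.86 + 6.700·95.40) / (74.20 + 6.700) = 22.45 mg/L.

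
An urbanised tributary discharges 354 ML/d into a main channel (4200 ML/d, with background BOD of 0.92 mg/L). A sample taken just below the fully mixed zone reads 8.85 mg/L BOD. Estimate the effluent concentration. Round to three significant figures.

Mass balance: 4200·0.9200 + 354.0·Cₑ = 4554·8.850
→ Cₑ = (4554·8.850 − 4200·0.9200) / 354.0 = 102.9 mg/L.

103 mg/L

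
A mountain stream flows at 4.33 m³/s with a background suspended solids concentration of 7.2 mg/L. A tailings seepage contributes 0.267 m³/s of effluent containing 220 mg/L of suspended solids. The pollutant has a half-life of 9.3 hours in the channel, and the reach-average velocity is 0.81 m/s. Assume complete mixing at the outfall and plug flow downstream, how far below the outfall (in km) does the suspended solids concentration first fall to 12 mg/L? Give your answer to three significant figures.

19.1 km

Mass balance: C = (4.330·7.200 + 0.2670·220.0) / 4.597 = 89.92/4.597 = 19.56 mg/L.
Half-life 9.3 h → k = ln 2 / 9.3 = 0.07453 h⁻¹ = 1.789 d⁻¹.
Set 19.56·exp(−k·t) = 12 → t = ln(19.56/12)/k = 23600 s = 6.555 h.
Distance = v·t = 0.81·23600 = 19110 m = 19.11 km.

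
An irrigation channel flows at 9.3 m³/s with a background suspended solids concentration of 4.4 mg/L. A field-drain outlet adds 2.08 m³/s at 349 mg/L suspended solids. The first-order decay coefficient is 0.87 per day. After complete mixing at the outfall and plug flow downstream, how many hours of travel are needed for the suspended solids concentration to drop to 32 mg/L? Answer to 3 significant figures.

20.5 h

Conservation of mass: C = (9.300·4.400 + 2.080·349.0) / 11.38 = 766.8/11.38 = 67.38 mg/L.
67.38·exp(−k·t) = 32 → t = ln(67.38/32)/k = 73950 s = 20.54 h.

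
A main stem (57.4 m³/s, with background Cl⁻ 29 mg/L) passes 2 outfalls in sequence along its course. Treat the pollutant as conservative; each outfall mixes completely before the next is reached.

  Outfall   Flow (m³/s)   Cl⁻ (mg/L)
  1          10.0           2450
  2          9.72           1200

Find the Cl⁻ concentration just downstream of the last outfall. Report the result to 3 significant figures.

Below outfall 1: Q → 67.40 m³/s, C = (57.40·29.00 + 10.00·2450)/67.40 = 388.2 mg/L.
Below outfall 2: Q → 77.12 m³/s, C = (67.40·388.2 + 9.720·1200)/77.12 = 490.5 mg/L.

491 mg/L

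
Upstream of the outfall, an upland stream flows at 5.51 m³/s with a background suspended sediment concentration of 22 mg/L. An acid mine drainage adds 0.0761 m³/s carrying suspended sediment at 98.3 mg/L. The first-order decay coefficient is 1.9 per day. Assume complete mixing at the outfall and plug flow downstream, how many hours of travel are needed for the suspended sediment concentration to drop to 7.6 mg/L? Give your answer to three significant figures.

14.0 h

Conservation of mass: C = (5.510·22.00 + 0.07610·98.30) / 5.586 = 128.7/5.586 = 23.04 mg/L.
23.04·exp(−k·t) = 7.6 → t = ln(23.04/7.6)/k = 50430 s = 14.01 h.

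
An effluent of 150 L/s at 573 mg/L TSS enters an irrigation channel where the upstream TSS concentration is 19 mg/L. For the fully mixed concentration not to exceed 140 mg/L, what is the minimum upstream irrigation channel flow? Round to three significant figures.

Set C_mix = 140: (Q·19.00 + 150.0·573.0) / (Q + 150.0) = 140
→ Q = 150.0·(573.0 − 140)/(140 − 19.00) = 536.8 L/s.

537 L/s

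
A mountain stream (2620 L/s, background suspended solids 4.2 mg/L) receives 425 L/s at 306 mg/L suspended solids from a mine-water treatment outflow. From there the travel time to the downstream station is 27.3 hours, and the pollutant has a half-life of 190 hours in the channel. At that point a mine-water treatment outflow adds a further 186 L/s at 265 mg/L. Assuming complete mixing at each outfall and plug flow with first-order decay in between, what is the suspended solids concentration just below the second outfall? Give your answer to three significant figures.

Mass balance: C = (2620·4.200 + 425.0·306.0) / 3045 = 141100/3045 = 46.32 mg/L; combined flow 3045 L/s.
Half-life 190 h → k = ln 2 / 190 = 0.003648 h⁻¹ = 0.08756 d⁻¹.
After decay, C = 46.32 × e^(−kt) = 46.32 × 0.9052 = 41.93 mg/L.
Second outfall: C = (3045·41.93 + 186.0·265.0)/3231 = 54.77 mg/L.

54.8 mg/L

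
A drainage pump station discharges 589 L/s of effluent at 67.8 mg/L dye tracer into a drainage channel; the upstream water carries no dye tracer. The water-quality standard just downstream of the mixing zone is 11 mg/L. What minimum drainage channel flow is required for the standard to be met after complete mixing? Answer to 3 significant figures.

Set C_mix = 11: (Q·0 + 589.0·67.80) / (Q + 589.0) = 11
→ Q = 589.0·(67.80 − 11)/(11 − 0) = 3041 L/s.

3040 L/s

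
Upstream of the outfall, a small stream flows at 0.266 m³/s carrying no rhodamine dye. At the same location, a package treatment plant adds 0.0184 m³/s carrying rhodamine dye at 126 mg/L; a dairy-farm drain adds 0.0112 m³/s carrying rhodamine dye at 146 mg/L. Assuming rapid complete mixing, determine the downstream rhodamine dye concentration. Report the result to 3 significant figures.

Flow-weighted average: C = (0.2660·0 + 0.01840·126.0 + 0.01120·146.0) / 0.2956 = 3.954/0.2956 = 13.37 mg/L.

13.4 mg/L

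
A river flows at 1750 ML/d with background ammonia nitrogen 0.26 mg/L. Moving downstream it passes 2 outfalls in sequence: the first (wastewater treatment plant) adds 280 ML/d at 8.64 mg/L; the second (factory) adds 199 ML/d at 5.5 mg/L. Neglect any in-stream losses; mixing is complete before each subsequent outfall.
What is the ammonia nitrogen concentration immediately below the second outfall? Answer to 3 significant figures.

After outfall 1: Q = 1750 + 280.0 = 2030 ML/d; C = (1750·0.2600 + 280.0·8.640)/2030 = 1.416 mg/L.
After outfall 2: Q = 2030 + 199.0 = 2229 ML/d; C = (2030·1.416 + 199.0·5.500)/2229 = 1.780 mg/L.

1.78 mg/L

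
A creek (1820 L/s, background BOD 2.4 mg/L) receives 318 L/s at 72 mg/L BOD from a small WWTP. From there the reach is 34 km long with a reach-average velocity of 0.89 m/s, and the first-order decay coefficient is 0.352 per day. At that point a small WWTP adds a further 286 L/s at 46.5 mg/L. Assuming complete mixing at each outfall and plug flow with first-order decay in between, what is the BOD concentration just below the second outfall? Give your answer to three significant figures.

Mixed concentration C = ΣQC/ΣQ = (1820·2.400 + 318.0·72.00) / 2138 = 27260/2138 = 12.75 mg/L; combined flow 2138 L/s.
Travel time t = 34·1000 / 0.89 = 38200 s = 10.61 h.
Applying C = C₀e^(−kt): 12.75 × 0.8559 = 10.91 mg/L.
Second outfall: C = (2138·10.91 + 286.0·46.50)/2424 = 15.11 mg/L.

15.1 mg/L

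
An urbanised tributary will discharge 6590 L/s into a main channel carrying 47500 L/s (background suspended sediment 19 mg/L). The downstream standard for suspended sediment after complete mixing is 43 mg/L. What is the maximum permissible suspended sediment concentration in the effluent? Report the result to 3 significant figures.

216 mg/L

At the limit, (Qr·Cr + Qe·Cₑ)/(Qr + Qe) = 43:
Cₑ = (54090·43 − 47500·19.00) / 6590 = 216.0 mg/L.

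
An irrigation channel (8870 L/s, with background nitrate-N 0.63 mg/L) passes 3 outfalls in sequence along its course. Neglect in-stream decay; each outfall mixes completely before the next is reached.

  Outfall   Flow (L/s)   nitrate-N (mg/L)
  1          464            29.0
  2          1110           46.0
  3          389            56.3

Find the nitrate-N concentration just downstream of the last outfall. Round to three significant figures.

Below outfall 1: Q → 9334 L/s, C = (8870·0.6300 + 464.0·29.00)/9334 = 2.040 mg/L.
Below outfall 2: Q → 10440 L/s, C = (9334·2.040 + 1110·46.00)/10440 = 6.712 mg/L.
Below outfall 3: Q → 10830 L/s, C = (10440·6.712 + 389.0·56.30)/10830 = 8.493 mg/L.

8.49 mg/L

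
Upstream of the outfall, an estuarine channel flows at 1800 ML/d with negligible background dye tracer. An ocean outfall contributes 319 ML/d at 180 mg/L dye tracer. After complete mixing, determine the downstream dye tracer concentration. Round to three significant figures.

Conservation of mass: C = (1800·0 + 319.0·180.0) / 2119 = 57420/2119 = 27.10 mg/L.

27.1 mg/L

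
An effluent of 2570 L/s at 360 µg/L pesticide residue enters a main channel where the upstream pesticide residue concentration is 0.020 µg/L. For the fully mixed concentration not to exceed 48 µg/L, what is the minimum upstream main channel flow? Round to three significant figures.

16700 L/s

Set C_mix = 48: (Q·0.02000 + 2570·360.0) / (Q + 2570) = 48
→ Q = 2570·(360.0 − 48)/(48 − 0.02000) = 16710 L/s.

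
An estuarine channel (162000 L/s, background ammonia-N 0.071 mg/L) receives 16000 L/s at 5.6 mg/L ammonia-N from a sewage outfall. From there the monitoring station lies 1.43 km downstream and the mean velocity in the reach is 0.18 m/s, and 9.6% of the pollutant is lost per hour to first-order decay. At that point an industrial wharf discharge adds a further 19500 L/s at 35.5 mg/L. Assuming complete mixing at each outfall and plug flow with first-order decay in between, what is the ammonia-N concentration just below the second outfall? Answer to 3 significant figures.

After mixing, C = (162000·0.07100 + 16000·5.600) / 178000 = 101100/178000 = 0.5680 mg/L; combined flow 178000 L/s.
Travel time t = 1.43·1000 / 0.18 = 7944 s = 2.207 h.
9.6%/h lost → k = −ln(1 − 0.096) = 0.1009 h⁻¹.
Applying C = C₀e^(−kt): 0.5680 × 0.8003 = 0.4546 mg/L.
At the second outfall, C = (178000·0.4546 + 19500·35.50) / (178000 + 19500) = 3.915 mg/L.

3.91 mg/L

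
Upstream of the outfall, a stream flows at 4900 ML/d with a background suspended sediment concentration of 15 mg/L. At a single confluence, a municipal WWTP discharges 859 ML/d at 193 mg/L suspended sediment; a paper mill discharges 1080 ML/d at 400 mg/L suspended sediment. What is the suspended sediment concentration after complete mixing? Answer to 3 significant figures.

Flow-weighted average: C = (4900·15.00 + 859.0·193.0 + 1080·400.0) / 6839 = 671300/6839 = 98.16 mg/L.

98.2 mg/L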